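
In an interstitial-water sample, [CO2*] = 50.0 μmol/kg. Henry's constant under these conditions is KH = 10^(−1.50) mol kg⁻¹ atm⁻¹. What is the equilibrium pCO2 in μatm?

KH = 10^(−1.50) = 3.162×10^-2 mol kg⁻¹ atm⁻¹
pCO2 = [CO2*]/KH = 50.0×10^-6 / 3.162×10^-2 = 1.58×10^-3 atm = 1580 μatm

pCO2 = 1580 μatm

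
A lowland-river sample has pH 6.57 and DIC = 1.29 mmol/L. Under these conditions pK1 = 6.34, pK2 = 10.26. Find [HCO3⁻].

α₁ = 1 / (1 + [H⁺]/K1 + K2/[H⁺]) = 1 / (1 + 10^-0.23 + 10^-3.69)
   = 1 / (1 + 0.58884 + 0.00020417) = 1/1.5890 = 0.6293
[HCO3⁻] = α₁ × DIC = 0.6293 × 1.29 = 0.812 mmol/L

[HCO3⁻] = 0.812 mmol/L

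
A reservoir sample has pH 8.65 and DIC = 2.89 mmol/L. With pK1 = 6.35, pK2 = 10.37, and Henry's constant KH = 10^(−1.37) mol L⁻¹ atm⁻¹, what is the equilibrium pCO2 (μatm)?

pCO2 = 332 μatm

α₀ = 1 / (1 + K1/[H⁺] + K1K2/[H⁺]²) = 1 / (1 + 10^+2.30 + 10^+0.58)
   = 1 / (1 + 199.53 + 3.8019) = 1/204.33 = 0.004894
[CO2*] = α₀ × DIC = 0.004894 × 2.89 = 0.01414 mmol/L = 14.14 μmol/L
pCO2 = [CO2*]/KH = 1.414×10^-5 / 4.266×10^-2 = 332 μatm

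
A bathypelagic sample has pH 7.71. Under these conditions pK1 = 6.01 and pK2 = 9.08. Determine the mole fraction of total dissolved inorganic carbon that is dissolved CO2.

α₀ = 1 / (1 + K1/[H⁺] + K1K2/[H⁺]²) = 1 / (1 + 10^+1.70 + 10^+0.33)
   = 1 / (1 + 50.119 + 2.1380) = 1/53.257 = 0.01878

α₀ = 0.0188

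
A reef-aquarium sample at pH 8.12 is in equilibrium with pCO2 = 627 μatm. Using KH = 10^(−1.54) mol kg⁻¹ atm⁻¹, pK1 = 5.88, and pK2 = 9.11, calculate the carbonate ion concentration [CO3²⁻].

[CO2*] = KH · pCO2 = 10^(−1.54) × 627×10^-6 = 1.808×10^-5 mol/kg
α₀ = 1/(1 + K1/[H⁺] + K1K2/[H⁺]²) = 1/(1 + 10^+2.24 + 10^+1.25) = 0.005193
DIC = [CO2*]/α₀ = 1.808×10^-5 / 0.005193 = 3.482 mmol/kg
[CO3²⁻] = α₂·DIC; α₂ = 0.09235, so [CO3²⁻] = 0.09235 × 3.482 = 0.322 mmol/kg

[CO3²⁻] = 0.322 mmol/kg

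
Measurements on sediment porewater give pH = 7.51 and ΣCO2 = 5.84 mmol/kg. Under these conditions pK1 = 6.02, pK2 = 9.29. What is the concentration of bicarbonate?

α₁ = 1 / (1 + [H⁺]/K1 + K2/[H⁺]) = 1 / (1 + 10^-1.49 + 10^-1.78)
   = 1 / (1 + 0.032359 + 0.016596) = 1/1.0490 = 0.9533
[HCO3⁻] = α₁ × DIC = 0.9533 × 5.84 = 5.57 mmol/kg

[HCO3⁻] = 5.57 mmol/kg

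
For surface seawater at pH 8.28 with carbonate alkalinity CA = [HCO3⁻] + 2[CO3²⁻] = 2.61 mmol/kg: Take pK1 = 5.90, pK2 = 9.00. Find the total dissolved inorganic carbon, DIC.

CA = [HCO3⁻] + 2[CO3²⁻] = (α₁ + 2α₂)·DIC
At pH 8.28: [H⁺]/K1 = 10^-2.38 = 0.0041687, K2/[H⁺] = 10^-0.72 = 0.19055
α₁ = 1/(1 + 0.0041687 + 0.19055) = 1/1.1947 = 0.8370; α₂ = α₁·K2/[H⁺] = 0.1595
α₁ + 2α₂ = 1.1560
DIC = CA / (α₁ + 2α₂) = 2.61 / 1.1560 = 2.26 mmol/kg

DIC = 2.26 mmol/kg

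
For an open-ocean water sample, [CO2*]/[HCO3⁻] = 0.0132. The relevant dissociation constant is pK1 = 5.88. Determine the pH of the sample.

pH = 7.76

From K1 = [H⁺][HCO3⁻]/[CO2*]:  pH = pK1 − log₁₀([CO2*]/[HCO3⁻])
log₁₀(0.0132) = -1.879
pH = 5.88 − (-1.879) = 7.76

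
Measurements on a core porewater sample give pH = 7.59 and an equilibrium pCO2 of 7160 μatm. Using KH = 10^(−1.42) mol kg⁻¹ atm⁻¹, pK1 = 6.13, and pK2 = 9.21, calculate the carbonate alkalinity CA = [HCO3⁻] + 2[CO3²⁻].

[CO2*] = KH · pCO2 = 10^(−1.42) × 7160×10^-6 = 2.722×10^-4 mol/kg
α₀ = 1/(1 + K1/[H⁺] + K1K2/[H⁺]²) = 1/(1 + 10^+1.46 + 10^-0.16) = 0.03275
DIC = [CO2*]/α₀ = 2.722×10^-4 / 0.03275 = 8.311 mmol/kg
CA = (α₁ + 2α₂)·DIC = (0.9446 + 2×0.02266) × 8.311 = 8.23 mmol/kg

CA = 8.23 mmol/kg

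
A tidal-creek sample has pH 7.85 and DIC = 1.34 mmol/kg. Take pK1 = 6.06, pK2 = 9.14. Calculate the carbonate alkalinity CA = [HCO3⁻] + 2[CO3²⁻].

CA = 1.38 mmol/kg

CA = [HCO3⁻] + 2[CO3²⁻] = (α₁ + 2α₂)·DIC
At pH 7.85: [H⁺]/K1 = 10^-1.79 = 0.016218, K2/[H⁺] = 10^-1.29 = 0.051286
α₁ = 1/(1 + 0.016218 + 0.051286) = 1/1.0675 = 0.9368; α₂ = α₁·K2/[H⁺] = 0.04804
α₁ + 2α₂ = 1.0329
CA = 1.0329 × 1.34 = 1.38 mmol/kg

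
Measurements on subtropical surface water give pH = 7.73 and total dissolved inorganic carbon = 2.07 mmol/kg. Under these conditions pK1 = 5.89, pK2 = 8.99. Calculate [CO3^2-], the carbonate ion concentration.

[CO3²⁻] = 0.106 mmol/kg

α₂ = 1 / (1 + [H⁺]/K2 + [H⁺]²/(K1K2)) = 1 / (1 + 10^+1.26 + 10^-0.58)
   = 1 / (1 + 18.197 + 0.26303) = 1/19.460 = 0.05139
[CO3²⁻] = α₂ × DIC = 0.05139 × 2.07 = 0.106 mmol/kg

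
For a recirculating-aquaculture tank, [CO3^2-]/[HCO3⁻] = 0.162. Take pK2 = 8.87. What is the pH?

From K2 = [H⁺][CO3^2-]/[HCO3⁻]:  pH = pK2 + log₁₀([CO3^2-]/[HCO3⁻])
log₁₀(0.162) = -0.790
pH = 8.87 + (-0.790) = 8.08

pH = 8.08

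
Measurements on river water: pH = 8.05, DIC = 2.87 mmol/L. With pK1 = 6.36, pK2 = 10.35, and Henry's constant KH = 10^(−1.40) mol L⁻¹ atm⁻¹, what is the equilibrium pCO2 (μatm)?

pCO2 = 1440 μatm

α₀ = 1 / (1 + K1/[H⁺] + K1K2/[H⁺]²) = 1 / (1 + 10^+1.69 + 10^-0.61)
   = 1 / (1 + 48.978 + 0.24547) = 1/50.223 = 0.01991
[CO2*] = α₀ × DIC = 0.01991 × 2.87 = 0.05714 mmol/L
pCO2 = [CO2*]/KH = 5.714×10^-5 / 3.981×10^-2 = 1440 μatm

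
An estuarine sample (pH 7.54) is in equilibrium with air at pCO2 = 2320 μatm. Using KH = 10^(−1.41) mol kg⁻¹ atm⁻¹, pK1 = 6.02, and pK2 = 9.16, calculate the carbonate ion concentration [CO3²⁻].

[CO3²⁻] = 0.0717 mmol/kg

[CO2*] = KH · pCO2 = 10^(−1.41) × 2320×10^-6 = 9.026×10^-5 mol/kg
α₀ = 1/(1 + K1/[H⁺] + K1K2/[H⁺]²) = 1/(1 + 10^+1.52 + 10^-0.10) = 0.02865
DIC = [CO2*]/α₀ = 9.026×10^-5 / 0.02865 = 3.151 mmol/kg
[CO3²⁻] = α₂·DIC; α₂ = 0.02276, so [CO3²⁻] = 0.02276 × 3.151 = 0.0717 mmol/kg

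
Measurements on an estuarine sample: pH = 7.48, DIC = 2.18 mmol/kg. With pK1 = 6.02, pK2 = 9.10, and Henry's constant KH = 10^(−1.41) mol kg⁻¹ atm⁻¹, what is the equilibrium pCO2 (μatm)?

α₀ = 1 / (1 + K1/[H⁺] + K1K2/[H⁺]²) = 1 / (1 + 10^+1.46 + 10^-0.16)
   = 1 / (1 + 28.840 + 0.69183) = 1/30.532 = 0.03275
[CO2*] = α₀ × DIC = 0.03275 × 2.18 = 0.07140 mmol/kg
pCO2 = [CO2*]/KH = 7.140×10^-5 / 3.890×10^-2 = 1840 μatm

pCO2 = 1840 μatm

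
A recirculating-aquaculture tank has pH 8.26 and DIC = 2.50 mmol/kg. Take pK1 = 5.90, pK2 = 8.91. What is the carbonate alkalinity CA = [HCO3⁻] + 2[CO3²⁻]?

CA = [HCO3⁻] + 2[CO3²⁻] = (α₁ + 2α₂)·DIC
At pH 8.26: [H⁺]/K1 = 10^-2.36 = 0.0043652, K2/[H⁺] = 10^-0.65 = 0.22387
α₁ = 1/(1 + 0.0043652 + 0.22387) = 1/1.2282 = 0.8142; α₂ = α₁·K2/[H⁺] = 0.1823
α₁ + 2α₂ = 1.1787
CA = 1.1787 × 2.50 = 2.95 mmol/kg

CA = 2.95 mmol/kg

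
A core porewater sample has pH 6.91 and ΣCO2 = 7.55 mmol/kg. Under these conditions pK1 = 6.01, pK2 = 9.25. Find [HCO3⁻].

[HCO3⁻] = 6.68 mmol/kg

α₁ = 1 / (1 + [H⁺]/K1 + K2/[H⁺]) = 1 / (1 + 10^-0.90 + 10^-2.34)
   = 1 / (1 + 0.12589 + 0.0045709) = 1/1.1305 = 0.8846
[HCO3⁻] = α₁ × DIC = 0.8846 × 7.55 = 6.68 mmol/kg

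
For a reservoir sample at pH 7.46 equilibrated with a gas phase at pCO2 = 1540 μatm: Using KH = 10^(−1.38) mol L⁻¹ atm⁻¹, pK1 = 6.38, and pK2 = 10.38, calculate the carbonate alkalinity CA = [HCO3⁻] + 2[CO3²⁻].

[CO2*] = KH · pCO2 = 10^(−1.38) × 1540×10^-6 = 6.420×10^-5 mol/L
α₀ = 1/(1 + K1/[H⁺] + K1K2/[H⁺]²) = 1/(1 + 10^+1.08 + 10^-1.84) = 0.07670
DIC = [CO2*]/α₀ = 6.420×10^-5 / 0.07670 = 0.8370 mmol/L
CA = (α₁ + 2α₂)·DIC = (0.9222 + 2×0.001109) × 0.8370 = 0.774 mmol/L

CA = 0.774 mmol/L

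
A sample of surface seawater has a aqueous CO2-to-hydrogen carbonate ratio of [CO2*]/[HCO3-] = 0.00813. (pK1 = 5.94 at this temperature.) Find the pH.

pH = 8.03

From K1 = [H⁺][HCO3-]/[CO2*]:  pH = pK1 − log₁₀([CO2*]/[HCO3-])
log₁₀(0.00813) = -2.090
pH = 5.94 − (-2.090) = 8.03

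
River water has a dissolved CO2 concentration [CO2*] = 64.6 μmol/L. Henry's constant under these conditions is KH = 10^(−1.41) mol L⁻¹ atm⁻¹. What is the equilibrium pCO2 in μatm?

KH = 10^(−1.41) = 3.890×10^-2 mol L⁻¹ atm⁻¹
pCO2 = [CO2*]/KH = 64.6×10^-6 / 3.890×10^-2 = 1.66×10^-3 atm = 1660 μatm

pCO2 = 1660 μatm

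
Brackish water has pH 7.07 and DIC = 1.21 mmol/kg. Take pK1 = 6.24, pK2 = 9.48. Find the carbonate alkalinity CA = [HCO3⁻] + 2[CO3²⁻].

CA = 1.06 mmol/kg

CA = [HCO3⁻] + 2[CO3²⁻] = (α₁ + 2α₂)·DIC
At pH 7.07: [H⁺]/K1 = 10^-0.83 = 0.14791, K2/[H⁺] = 10^-2.41 = 0.0038905
α₁ = 1/(1 + 0.14791 + 0.0038905) = 1/1.1518 = 0.8682; α₂ = α₁·K2/[H⁺] = 0.003378
α₁ + 2α₂ = 0.8750
CA = 0.8750 × 1.21 = 1.06 mmol/kg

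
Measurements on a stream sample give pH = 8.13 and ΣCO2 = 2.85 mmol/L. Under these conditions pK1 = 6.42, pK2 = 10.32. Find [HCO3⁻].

α₁ = 1 / (1 + [H⁺]/K1 + K2/[H⁺]) = 1 / (1 + 10^-1.71 + 10^-2.19)
   = 1 / (1 + 0.019498 + 0.0064565) = 1/1.0260 = 0.9747
[HCO3⁻] = α₁ × DIC = 0.9747 × 2.85 = 2.78 mmol/L

[HCO3⁻] = 2.78 mmol/L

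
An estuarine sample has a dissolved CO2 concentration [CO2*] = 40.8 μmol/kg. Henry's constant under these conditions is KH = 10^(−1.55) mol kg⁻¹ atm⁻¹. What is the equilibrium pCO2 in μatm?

KH = 10^(−1.55) = 2.818×10^-2 mol kg⁻¹ atm⁻¹
pCO2 = [CO2*]/KH = 40.8×10^-6 / 2.818×10^-2 = 1.45×10^-3 atm = 1450 μatm

pCO2 = 1450 μatm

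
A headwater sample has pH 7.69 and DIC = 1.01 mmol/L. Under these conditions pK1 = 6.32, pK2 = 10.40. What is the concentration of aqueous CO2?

α₀ = 1 / (1 + K1/[H⁺] + K1K2/[H⁺]²) = 1 / (1 + 10^+1.37 + 10^-1.34)
   = 1 / (1 + 23.442 + 0.045709) = 1/24.488 = 0.04084
[CO2*] = α₀ × DIC = 0.04084 × 1.01 = 0.0412 mmol/L

[CO2*] = 0.0412 mmol/L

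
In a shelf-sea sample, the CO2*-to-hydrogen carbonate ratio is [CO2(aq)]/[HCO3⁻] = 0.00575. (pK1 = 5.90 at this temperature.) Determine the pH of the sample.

From K1 = [H⁺][HCO3⁻]/[CO2(aq)]:  pH = pK1 − log₁₀([CO2(aq)]/[HCO3⁻])
log₁₀(0.00575) = -2.240
pH = 5.90 − (-2.240) = 8.14

pH = 8.14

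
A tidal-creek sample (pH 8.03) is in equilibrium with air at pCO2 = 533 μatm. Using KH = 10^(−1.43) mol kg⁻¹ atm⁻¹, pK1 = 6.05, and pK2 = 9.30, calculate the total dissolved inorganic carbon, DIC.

[CO2*] = KH · pCO2 = 10^(−1.43) × 533×10^-6 = 1.980×10^-5 mol/kg
α₀ = 1/(1 + K1/[H⁺] + K1K2/[H⁺]²) = 1/(1 + 10^+1.98 + 10^+0.71) = 0.009840
DIC = [CO2*]/α₀ = 1.980×10^-5 / 0.009840 = 2.01 mmol/kg

DIC = 2.01 mmol/kg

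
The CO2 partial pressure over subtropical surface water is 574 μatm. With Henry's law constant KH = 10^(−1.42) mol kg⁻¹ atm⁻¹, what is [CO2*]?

KH = 10^(−1.42) = 3.802×10^-2 mol kg⁻¹ atm⁻¹
[CO2*] = KH · pCO2 = 3.802×10^-2 × 574×10^-6 atm = 2.18×10^-5 mol/kg

[CO2*] = 21.8 μmol/kg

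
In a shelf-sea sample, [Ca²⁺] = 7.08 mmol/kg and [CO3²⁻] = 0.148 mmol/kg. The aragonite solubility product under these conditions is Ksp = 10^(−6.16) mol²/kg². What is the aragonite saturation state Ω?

Ksp = 10^(−6.16) = 6.918×10^-7
Ω = [Ca²⁺][CO3²⁻]/Ksp = (7.08×10^-3)(0.148×10^-3) / 6.918×10^-7 = 1.51

Ω = 1.51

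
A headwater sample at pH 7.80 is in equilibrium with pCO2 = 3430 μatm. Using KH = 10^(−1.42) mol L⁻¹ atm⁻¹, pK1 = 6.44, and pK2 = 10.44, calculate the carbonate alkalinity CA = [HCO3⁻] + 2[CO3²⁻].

CA = 3.00 mmol/L

[CO2*] = KH · pCO2 = 10^(−1.42) × 3430×10^-6 = 1.304×10^-4 mol/L
α₀ = 1/(1 + K1/[H⁺] + K1K2/[H⁺]²) = 1/(1 + 10^+1.36 + 10^-1.28) = 0.04173
DIC = [CO2*]/α₀ = 1.304×10^-4 / 0.04173 = 3.125 mmol/L
CA = (α₁ + 2α₂)·DIC = (0.9561 + 2×0.002190) × 3.125 = 3.00 mmol/L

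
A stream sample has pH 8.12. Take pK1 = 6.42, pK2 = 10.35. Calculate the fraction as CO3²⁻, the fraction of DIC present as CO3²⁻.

α₂ = 0.00574

α₂ = 1 / (1 + [H⁺]/K2 + [H⁺]²/(K1K2)) = 1 / (1 + 10^+2.23 + 10^+0.53)
   = 1 / (1 + 169.82 + 3.3884) = 1/174.21 = 0.005740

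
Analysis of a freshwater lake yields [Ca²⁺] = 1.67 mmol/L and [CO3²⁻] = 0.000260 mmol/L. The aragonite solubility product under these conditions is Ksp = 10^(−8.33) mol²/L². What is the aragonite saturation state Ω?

Ksp = 10^(−8.33) = 4.677×10^-9
Ω = [Ca²⁺][CO3²⁻]/Ksp = (1.67×10^-3)(0.000260×10^-3) / 4.677×10^-9 = 0.0928

Ω = 0.0928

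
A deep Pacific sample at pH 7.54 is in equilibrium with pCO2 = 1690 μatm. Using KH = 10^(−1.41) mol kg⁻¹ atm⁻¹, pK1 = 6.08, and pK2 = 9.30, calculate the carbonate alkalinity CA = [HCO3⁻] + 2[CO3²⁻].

CA = 1.96 mmol/kg

[CO2*] = KH · pCO2 = 10^(−1.41) × 1690×10^-6 = 6.575×10^-5 mol/kg
α₀ = 1/(1 + K1/[H⁺] + K1K2/[H⁺]²) = 1/(1 + 10^+1.46 + 10^-0.30) = 0.03296
DIC = [CO2*]/α₀ = 6.575×10^-5 / 0.03296 = 1.995 mmol/kg
CA = (α₁ + 2α₂)·DIC = (0.9505 + 2×0.01652) × 1.995 = 1.96 mmol/kg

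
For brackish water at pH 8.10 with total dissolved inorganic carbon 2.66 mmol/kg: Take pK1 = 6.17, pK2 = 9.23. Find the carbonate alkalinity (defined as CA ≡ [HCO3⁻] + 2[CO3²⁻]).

CA = 2.81 mmol/kg

CA = [HCO3⁻] + 2[CO3²⁻] = (α₁ + 2α₂)·DIC
At pH 8.10: [H⁺]/K1 = 10^-1.93 = 0.011749, K2/[H⁺] = 10^-1.13 = 0.074131
α₁ = 1/(1 + 0.011749 + 0.074131) = 1/1.0859 = 0.9209; α₂ = α₁·K2/[H⁺] = 0.06827
α₁ + 2α₂ = 1.0574
CA = 1.0574 × 2.66 = 2.81 mmol/kg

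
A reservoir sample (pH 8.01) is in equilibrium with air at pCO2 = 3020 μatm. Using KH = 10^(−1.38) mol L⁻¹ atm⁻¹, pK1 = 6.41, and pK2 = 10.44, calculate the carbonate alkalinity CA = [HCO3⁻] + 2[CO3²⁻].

[CO2*] = KH · pCO2 = 10^(−1.38) × 3020×10^-6 = 1.259×10^-4 mol/L
α₀ = 1/(1 + K1/[H⁺] + K1K2/[H⁺]²) = 1/(1 + 10^+1.60 + 10^-0.83) = 0.02441
DIC = [CO2*]/α₀ = 1.259×10^-4 / 0.02441 = 5.156 mmol/L
CA = (α₁ + 2α₂)·DIC = (0.9720 + 2×0.003611) × 5.156 = 5.05 mmol/L

CA = 5.05 mmol/L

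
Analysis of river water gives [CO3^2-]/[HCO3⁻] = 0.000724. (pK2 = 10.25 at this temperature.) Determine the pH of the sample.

pH = 7.11

From K2 = [H⁺][CO3^2-]/[HCO3⁻]:  pH = pK2 + log₁₀([CO3^2-]/[HCO3⁻])
log₁₀(0.000724) = -3.140
pH = 10.25 + (-3.140) = 7.11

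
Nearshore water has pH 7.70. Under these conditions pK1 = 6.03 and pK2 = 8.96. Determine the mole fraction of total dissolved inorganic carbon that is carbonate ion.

α₂ = 0.0511

α₂ = 1 / (1 + [H⁺]/K2 + [H⁺]²/(K1K2)) = 1 / (1 + 10^+1.26 + 10^-0.41)
   = 1 / (1 + 18.197 + 0.38905) = 1/19.586 = 0.05106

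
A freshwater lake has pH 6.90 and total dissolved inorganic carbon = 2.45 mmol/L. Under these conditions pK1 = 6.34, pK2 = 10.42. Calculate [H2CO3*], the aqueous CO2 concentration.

α₀ = 1 / (1 + K1/[H⁺] + K1K2/[H⁺]²) = 1 / (1 + 10^+0.56 + 10^-2.96)
   = 1 / (1 + 3.6308 + 0.0010965) = 1/4.6319 = 0.2159
[CO2*] = α₀ × DIC = 0.2159 × 2.45 = 0.529 mmol/L

[CO2*] = 0.529 mmol/L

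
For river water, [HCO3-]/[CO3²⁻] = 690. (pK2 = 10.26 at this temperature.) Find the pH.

From K2 = [H⁺][CO3²⁻]/[HCO3-]:  pH = pK2 − log₁₀([HCO3-]/[CO3²⁻])
log₁₀(690) = +2.839
pH = 10.26 − (+2.839) = 7.42

pH = 7.42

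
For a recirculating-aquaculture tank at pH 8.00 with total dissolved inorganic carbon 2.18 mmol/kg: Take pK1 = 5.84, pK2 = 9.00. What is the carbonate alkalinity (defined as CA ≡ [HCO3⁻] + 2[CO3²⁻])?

CA = 2.36 mmol/kg

CA = [HCO3⁻] + 2[CO3²⁻] = (α₁ + 2α₂)·DIC
At pH 8.00: [H⁺]/K1 = 10^-2.16 = 0.0069183, K2/[H⁺] = 10^-1.00 = 0.10000
α₁ = 1/(1 + 0.0069183 + 0.10000) = 1/1.1069 = 0.9034; α₂ = α₁·K2/[H⁺] = 0.09034
α₁ + 2α₂ = 1.0841
CA = 1.0841 × 2.18 = 2.36 mmol/kg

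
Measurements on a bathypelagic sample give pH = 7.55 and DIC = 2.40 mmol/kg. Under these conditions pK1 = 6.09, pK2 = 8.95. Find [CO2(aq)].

α₀ = 1 / (1 + K1/[H⁺] + K1K2/[H⁺]²) = 1 / (1 + 10^+1.46 + 10^+0.06)
   = 1 / (1 + 28.840 + 1.1482) = 1/30.988 = 0.03227
[CO2*] = α₀ × DIC = 0.03227 × 2.40 = 0.0774 mmol/kg

[CO2*] = 0.0774 mmol/kg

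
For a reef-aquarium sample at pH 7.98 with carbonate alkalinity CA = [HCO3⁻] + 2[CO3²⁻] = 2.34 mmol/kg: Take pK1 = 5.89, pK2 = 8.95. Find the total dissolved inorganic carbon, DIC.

CA = [HCO3⁻] + 2[CO3²⁻] = (α₁ + 2α₂)·DIC
At pH 7.98: [H⁺]/K1 = 10^-2.09 = 0.0081283, K2/[H⁺] = 10^-0.97 = 0.10715
α₁ = 1/(1 + 0.0081283 + 0.10715) = 1/1.1153 = 0.8966; α₂ = α₁·K2/[H⁺] = 0.09608
α₁ + 2α₂ = 1.0888
DIC = CA / (α₁ + 2α₂) = 2.34 / 1.0888 = 2.15 mmol/kg

DIC = 2.15 mmol/kg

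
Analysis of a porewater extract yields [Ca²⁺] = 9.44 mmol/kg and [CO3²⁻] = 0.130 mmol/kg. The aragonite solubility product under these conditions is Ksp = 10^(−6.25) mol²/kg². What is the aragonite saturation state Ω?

Ksp = 10^(−6.25) = 5.623×10^-7
Ω = [Ca²⁺][CO3²⁻]/Ksp = (9.44×10^-3)(0.130×10^-3) / 5.623×10^-7 = 2.18

Ω = 2.18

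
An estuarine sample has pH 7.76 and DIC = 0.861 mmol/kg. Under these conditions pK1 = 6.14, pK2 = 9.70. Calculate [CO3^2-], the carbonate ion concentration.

[CO3²⁻] = 9.55 μmol/kg

α₂ = 1 / (1 + [H⁺]/K2 + [H⁺]²/(K1K2)) = 1 / (1 + 10^+1.94 + 10^+0.32)
   = 1 / (1 + 87.096 + 2.0893) = 1/90.186 = 0.01109
[CO3²⁻] = α₂ × DIC = 0.01109 × 0.861 = 0.00955 mmol/kg = 9.55 μmol/kg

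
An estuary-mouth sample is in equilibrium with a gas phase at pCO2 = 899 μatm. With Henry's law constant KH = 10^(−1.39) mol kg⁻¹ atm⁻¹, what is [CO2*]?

[CO2*] = 36.6 μmol/kg

KH = 10^(−1.39) = 4.074×10^-2 mol kg⁻¹ atm⁻¹
[CO2*] = KH · pCO2 = 4.074×10^-2 × 899×10^-6 atm = 3.66×10^-5 mol/kg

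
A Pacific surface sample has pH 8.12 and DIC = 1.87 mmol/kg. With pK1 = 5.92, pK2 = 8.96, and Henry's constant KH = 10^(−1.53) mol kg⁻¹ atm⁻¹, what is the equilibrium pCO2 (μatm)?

α₀ = 1 / (1 + K1/[H⁺] + K1K2/[H⁺]²) = 1 / (1 + 10^+2.20 + 10^+1.36)
   = 1 / (1 + 158.49 + 22.909) = 1/182.40 = 0.005483
[CO2*] = α₀ × DIC = 0.005483 × 1.87 = 0.01025 mmol/kg = 10.25 μmol/kg
pCO2 = [CO2*]/KH = 1.025×10^-5 / 2.951×10^-2 = 347 μatm

pCO2 = 347 μatm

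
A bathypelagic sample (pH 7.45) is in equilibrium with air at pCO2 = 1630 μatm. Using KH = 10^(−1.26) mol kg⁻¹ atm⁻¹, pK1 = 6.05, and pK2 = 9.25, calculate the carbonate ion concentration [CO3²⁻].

[CO2*] = KH · pCO2 = 10^(−1.26) × 1630×10^-6 = 8.958×10^-5 mol/kg
α₀ = 1/(1 + K1/[H⁺] + K1K2/[H⁺]²) = 1/(1 + 10^+1.40 + 10^-0.40) = 0.03771
DIC = [CO2*]/α₀ = 8.958×10^-5 / 0.03771 = 2.375 mmol/kg
[CO3²⁻] = α₂·DIC; α₂ = 0.01501, so [CO3²⁻] = 0.01501 × 2.375 = 0.0357 mmol/kg

[CO3²⁻] = 0.0357 mmol/kg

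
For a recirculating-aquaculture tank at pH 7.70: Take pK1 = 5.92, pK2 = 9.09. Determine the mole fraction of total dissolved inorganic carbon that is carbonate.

α₂ = 1 / (1 + [H⁺]/K2 + [H⁺]²/(K1K2)) = 1 / (1 + 10^+1.39 + 10^-0.39)
   = 1 / (1 + 24.547 + 0.40738) = 1/25.954 = 0.03853

α₂ = 0.0385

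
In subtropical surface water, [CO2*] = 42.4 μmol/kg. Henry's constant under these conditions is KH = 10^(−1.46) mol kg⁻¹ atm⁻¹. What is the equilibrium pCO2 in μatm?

pCO2 = 1220 μatm

KH = 10^(−1.46) = 3.467×10^-2 mol kg⁻¹ atm⁻¹
pCO2 = [CO2*]/KH = 42.4×10^-6 / 3.467×10^-2 = 1.22×10^-3 atm = 1220 μatm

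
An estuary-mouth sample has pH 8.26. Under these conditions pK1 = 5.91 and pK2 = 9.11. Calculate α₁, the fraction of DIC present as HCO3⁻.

α₁ = 1 / (1 + [H⁺]/K1 + K2/[H⁺]) = 1 / (1 + 10^-2.35 + 10^-0.85)
   = 1 / (1 + 0.0044668 + 0.14125) = 1/1.1457 = 0.8728

α₁ = 0.873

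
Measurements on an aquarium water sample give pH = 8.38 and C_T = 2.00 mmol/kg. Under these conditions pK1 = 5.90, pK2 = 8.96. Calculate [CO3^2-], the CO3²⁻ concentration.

[CO3²⁻] = 0.415 mmol/kg

α₂ = 1 / (1 + [H⁺]/K2 + [H⁺]²/(K1K2)) = 1 / (1 + 10^+0.58 + 10^-1.90)
   = 1 / (1 + 3.8019 + 0.012589) = 1/4.8145 = 0.2077
[CO3²⁻] = α₂ × DIC = 0.2077 × 2.00 = 0.415 mmol/kg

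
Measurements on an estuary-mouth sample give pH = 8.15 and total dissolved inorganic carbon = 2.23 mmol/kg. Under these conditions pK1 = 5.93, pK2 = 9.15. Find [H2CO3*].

[CO2*] = 12.1 μmol/kg

α₀ = 1 / (1 + K1/[H⁺] + K1K2/[H⁺]²) = 1 / (1 + 10^+2.22 + 10^+1.22)
   = 1 / (1 + 165.96 + 16.596) = 1/183.55 = 0.005448
[CO2*] = α₀ × DIC = 0.005448 × 2.23 = 0.0121 mmol/kg = 12.1 μmol/kg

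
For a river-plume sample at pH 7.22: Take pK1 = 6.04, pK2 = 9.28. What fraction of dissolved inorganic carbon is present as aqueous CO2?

α₀ = 1 / (1 + K1/[H⁺] + K1K2/[H⁺]²) = 1 / (1 + 10^+1.18 + 10^-0.88)
   = 1 / (1 + 15.136 + 0.13183) = 1/16.267 = 0.06147

α₀ = 0.0615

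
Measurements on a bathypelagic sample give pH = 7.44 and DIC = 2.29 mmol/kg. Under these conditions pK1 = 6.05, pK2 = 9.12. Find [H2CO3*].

α₀ = 1 / (1 + K1/[H⁺] + K1K2/[H⁺]²) = 1 / (1 + 10^+1.39 + 10^-0.29)
   = 1 / (1 + 24.547 + 0.51286) = 1/26.060 = 0.03837
[CO2*] = α₀ × DIC = 0.03837 × 2.29 = 0.0879 mmol/kg

[CO2*] = 0.0879 mmol/kg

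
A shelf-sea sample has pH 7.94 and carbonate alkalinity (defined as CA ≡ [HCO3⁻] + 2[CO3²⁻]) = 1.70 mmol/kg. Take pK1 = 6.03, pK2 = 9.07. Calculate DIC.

DIC = 1.61 mmol/kg

CA = [HCO3⁻] + 2[CO3²⁻] = (α₁ + 2α₂)·DIC
At pH 7.94: [H⁺]/K1 = 10^-1.91 = 0.012303, K2/[H⁺] = 10^-1.13 = 0.074131
α₁ = 1/(1 + 0.012303 + 0.074131) = 1/1.0864 = 0.9204; α₂ = α₁·K2/[H⁺] = 0.06823
α₁ + 2α₂ = 1.0569
DIC = CA / (α₁ + 2α₂) = 1.70 / 1.0569 = 1.61 mmol/kg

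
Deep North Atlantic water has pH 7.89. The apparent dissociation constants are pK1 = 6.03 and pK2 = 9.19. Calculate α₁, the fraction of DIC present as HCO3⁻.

α₁ = 0.940

α₁ = 1 / (1 + [H⁺]/K1 + K2/[H⁺]) = 1 / (1 + 10^-1.86 + 10^-1.30)
   = 1 / (1 + 0.013804 + 0.050119) = 1/1.0639 = 0.9399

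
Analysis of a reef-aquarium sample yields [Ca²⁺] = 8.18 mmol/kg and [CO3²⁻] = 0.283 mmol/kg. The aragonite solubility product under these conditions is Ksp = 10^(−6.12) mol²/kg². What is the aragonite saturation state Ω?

Ksp = 10^(−6.12) = 7.586×10^-7
Ω = [Ca²⁺][CO3²⁻]/Ksp = (8.18×10^-3)(0.283×10^-3) / 7.586×10^-7 = 3.05

Ω = 3.05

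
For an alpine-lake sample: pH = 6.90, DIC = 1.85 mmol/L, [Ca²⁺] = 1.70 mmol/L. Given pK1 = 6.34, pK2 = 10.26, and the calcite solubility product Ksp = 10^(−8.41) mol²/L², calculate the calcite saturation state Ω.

α₂ = 1 / (1 + [H⁺]/K2 + [H⁺]²/(K1K2)) = 1 / (1 + 10^+3.36 + 10^+2.80)
   = 1 / (1 + 2290.9 + 630.96) = 1/2922.8 = 0.0003421
[CO3²⁻] = α₂ × DIC = 0.0003421 × 1.85 = 0.0006329 mmol/L = 0.6329 μmol/L
Ksp = 10^(−8.41) = 3.890×10^-9
Ω = [Ca²⁺][CO3²⁻]/Ksp = (1.70×10^-3)(6.329×10^-7) / 3.890×10^-9 = 0.277

Ω = 0.277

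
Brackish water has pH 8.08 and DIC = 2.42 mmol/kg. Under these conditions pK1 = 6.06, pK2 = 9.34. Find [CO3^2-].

[CO3²⁻] = 0.125 mmol/kg

α₂ = 1 / (1 + [H⁺]/K2 + [H⁺]²/(K1K2)) = 1 / (1 + 10^+1.26 + 10^-0.76)
   = 1 / (1 + 18.197 + 0.17378) = 1/19.371 = 0.05162
[CO3²⁻] = α₂ × DIC = 0.05162 × 2.42 = 0.125 mmol/kg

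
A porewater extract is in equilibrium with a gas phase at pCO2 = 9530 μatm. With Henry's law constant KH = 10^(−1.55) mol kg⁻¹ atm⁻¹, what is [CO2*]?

[CO2*] = 269 μmol/kg

KH = 10^(−1.55) = 2.818×10^-2 mol kg⁻¹ atm⁻¹
[CO2*] = KH · pCO2 = 2.818×10^-2 × 9530×10^-6 atm = 2.69×10^-4 mol/kg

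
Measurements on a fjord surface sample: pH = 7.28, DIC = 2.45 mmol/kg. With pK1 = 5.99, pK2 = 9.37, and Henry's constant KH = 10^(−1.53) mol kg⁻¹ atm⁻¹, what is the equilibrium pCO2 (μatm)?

pCO2 = 4020 μatm

α₀ = 1 / (1 + K1/[H⁺] + K1K2/[H⁺]²) = 1 / (1 + 10^+1.29 + 10^-0.80)
   = 1 / (1 + 19.498 + 0.15849) = 1/20.657 = 0.04841
[CO2*] = α₀ × DIC = 0.04841 × 2.45 = 0.1186 mmol/kg
pCO2 = [CO2*]/KH = 1.186×10^-4 / 2.951×10^-2 = 4020 μatm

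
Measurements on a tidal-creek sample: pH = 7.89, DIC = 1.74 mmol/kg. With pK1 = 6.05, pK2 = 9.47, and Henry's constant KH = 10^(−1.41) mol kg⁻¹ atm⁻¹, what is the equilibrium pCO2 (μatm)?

α₀ = 1 / (1 + K1/[H⁺] + K1K2/[H⁺]²) = 1 / (1 + 10^+1.84 + 10^+0.26)
   = 1 / (1 + 69.183 + 1.8197) = 1/72.003 = 0.01389
[CO2*] = α₀ × DIC = 0.01389 × 1.74 = 0.02417 mmol/kg
pCO2 = [CO2*]/KH = 2.417×10^-5 / 3.890×10^-2 = 621 μatm

pCO2 = 621 μatm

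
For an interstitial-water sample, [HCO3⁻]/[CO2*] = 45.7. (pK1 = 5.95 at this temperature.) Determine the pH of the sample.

From K1 = [H⁺][HCO3⁻]/[CO2*]:  pH = pK1 + log₁₀([HCO3⁻]/[CO2*])
log₁₀(45.7) = +1.660
pH = 5.95 + (+1.660) = 7.61

pH = 7.61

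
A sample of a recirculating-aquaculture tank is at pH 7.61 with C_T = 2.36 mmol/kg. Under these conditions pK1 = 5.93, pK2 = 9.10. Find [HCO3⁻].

[HCO3⁻] = 2.24 mmol/kg

α₁ = 1 / (1 + [H⁺]/K1 + K2/[H⁺]) = 1 / (1 + 10^-1.68 + 10^-1.49)
   = 1 / (1 + 0.020893 + 0.032359) = 1/1.0533 = 0.9494
[HCO3⁻] = α₁ × DIC = 0.9494 × 2.36 = 2.24 mmol/kg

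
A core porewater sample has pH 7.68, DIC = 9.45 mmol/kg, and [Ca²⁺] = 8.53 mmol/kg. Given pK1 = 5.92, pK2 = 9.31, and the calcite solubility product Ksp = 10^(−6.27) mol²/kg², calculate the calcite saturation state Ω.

Ω = 3.38

α₂ = 1 / (1 + [H⁺]/K2 + [H⁺]²/(K1K2)) = 1 / (1 + 10^+1.63 + 10^-0.13)
   = 1 / (1 + 42.658 + 0.74131) = 1/44.399 = 0.02252
[CO3²⁻] = α₂ × DIC = 0.02252 × 9.45 = 0.2128 mmol/kg
Ksp = 10^(−6.27) = 5.370×10^-7
Ω = [Ca²⁺][CO3²⁻]/Ksp = (8.53×10^-3)(2.128×10^-4) / 5.370×10^-7 = 3.38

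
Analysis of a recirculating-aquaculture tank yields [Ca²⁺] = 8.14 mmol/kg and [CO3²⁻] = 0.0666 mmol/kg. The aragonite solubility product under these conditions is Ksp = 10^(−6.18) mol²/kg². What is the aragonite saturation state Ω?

Ω = 0.821

Ksp = 10^(−6.18) = 6.607×10^-7
Ω = [Ca²⁺][CO3²⁻]/Ksp = (8.14×10^-3)(0.0666×10^-3) / 6.607×10^-7 = 0.821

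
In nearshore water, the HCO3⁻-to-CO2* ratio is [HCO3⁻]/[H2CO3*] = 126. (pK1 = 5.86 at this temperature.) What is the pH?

From K1 = [H⁺][HCO3⁻]/[H2CO3*]:  pH = pK1 + log₁₀([HCO3⁻]/[H2CO3*])
log₁₀(126) = +2.100
pH = 5.86 + (+2.100) = 7.96

pH = 7.96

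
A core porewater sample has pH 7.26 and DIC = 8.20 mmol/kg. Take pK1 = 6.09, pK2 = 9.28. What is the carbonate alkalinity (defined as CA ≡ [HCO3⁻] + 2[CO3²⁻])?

CA = 7.76 mmol/kg

CA = [HCO3⁻] + 2[CO3²⁻] = (α₁ + 2α₂)·DIC
At pH 7.26: [H⁺]/K1 = 10^-1.17 = 0.067608, K2/[H⁺] = 10^-2.02 = 0.0095499
α₁ = 1/(1 + 0.067608 + 0.0095499) = 1/1.0772 = 0.9284; α₂ = α₁·K2/[H⁺] = 0.008866
α₁ + 2α₂ = 0.9461
CA = 0.9461 × 8.20 = 7.76 mmol/kg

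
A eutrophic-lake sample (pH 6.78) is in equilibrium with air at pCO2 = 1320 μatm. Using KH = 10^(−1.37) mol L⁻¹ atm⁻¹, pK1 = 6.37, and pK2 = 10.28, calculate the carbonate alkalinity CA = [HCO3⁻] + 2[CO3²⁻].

[CO2*] = KH · pCO2 = 10^(−1.37) × 1320×10^-6 = 5.631×10^-5 mol/L
α₀ = 1/(1 + K1/[H⁺] + K1K2/[H⁺]²) = 1/(1 + 10^+0.41 + 10^-3.09) = 0.2800
DIC = [CO2*]/α₀ = 5.631×10^-5 / 0.2800 = 0.2011 mmol/L
CA = (α₁ + 2α₂)·DIC = (0.7198 + 2×0.0002276) × 0.2011 = 0.145 mmol/L

CA = 0.145 mmol/L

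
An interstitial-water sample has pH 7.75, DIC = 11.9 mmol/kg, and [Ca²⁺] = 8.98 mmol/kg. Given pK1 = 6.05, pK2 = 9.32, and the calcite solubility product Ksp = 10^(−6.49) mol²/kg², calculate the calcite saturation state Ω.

α₂ = 1 / (1 + [H⁺]/K2 + [H⁺]²/(K1K2)) = 1 / (1 + 10^+1.57 + 10^-0.13)
   = 1 / (1 + 37.154 + 0.74131) = 1/38.895 = 0.02571
[CO3²⁻] = α₂ × DIC = 0.02571 × 11.9 = 0.3060 mmol/kg
Ksp = 10^(−6.49) = 3.236×10^-7
Ω = [Ca²⁺][CO3²⁻]/Ksp = (8.98×10^-3)(3.060×10^-4) / 3.236×10^-7 = 8.49

Ω = 8.49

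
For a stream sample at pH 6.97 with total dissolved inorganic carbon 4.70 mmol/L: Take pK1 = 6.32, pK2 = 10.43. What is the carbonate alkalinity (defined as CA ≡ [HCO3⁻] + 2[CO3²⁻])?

CA = 3.84 mmol/L

CA = [HCO3⁻] + 2[CO3²⁻] = (α₁ + 2α₂)·DIC
At pH 6.97: [H⁺]/K1 = 10^-0.65 = 0.22387, K2/[H⁺] = 10^-3.46 = 0.00034674
α₁ = 1/(1 + 0.22387 + 0.00034674) = 1/1.2242 = 0.8168; α₂ = α₁·K2/[H⁺] = 0.0002832
α₁ + 2α₂ = 0.8174
CA = 0.8174 × 4.70 = 3.84 mmol/L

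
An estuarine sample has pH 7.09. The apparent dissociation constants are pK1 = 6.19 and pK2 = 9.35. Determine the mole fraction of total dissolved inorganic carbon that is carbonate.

α₂ = 1 / (1 + [H⁺]/K2 + [H⁺]²/(K1K2)) = 1 / (1 + 10^+2.26 + 10^+1.36)
   = 1 / (1 + 181.97 + 22.909) = 1/205.88 = 0.004857

α₂ = 0.00486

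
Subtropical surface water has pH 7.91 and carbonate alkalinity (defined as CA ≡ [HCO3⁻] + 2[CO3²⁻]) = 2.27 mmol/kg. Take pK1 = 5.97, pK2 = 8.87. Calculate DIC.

DIC = 2.09 mmol/kg

CA = [HCO3⁻] + 2[CO3²⁻] = (α₁ + 2α₂)·DIC
At pH 7.91: [H⁺]/K1 = 10^-1.94 = 0.011482, K2/[H⁺] = 10^-0.96 = 0.10965
α₁ = 1/(1 + 0.011482 + 0.10965) = 1/1.1211 = 0.8920; α₂ = α₁·K2/[H⁺] = 0.09780
α₁ + 2α₂ = 1.0876
DIC = CA / (α₁ + 2α₂) = 2.27 / 1.0876 = 2.09 mmol/kg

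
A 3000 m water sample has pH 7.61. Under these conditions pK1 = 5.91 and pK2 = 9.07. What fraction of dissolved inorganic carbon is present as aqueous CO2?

α₀ = 1 / (1 + K1/[H⁺] + K1K2/[H⁺]²) = 1 / (1 + 10^+1.70 + 10^+0.24)
   = 1 / (1 + 50.119 + 1.7378) = 1/52.857 = 0.01892

α₀ = 0.0189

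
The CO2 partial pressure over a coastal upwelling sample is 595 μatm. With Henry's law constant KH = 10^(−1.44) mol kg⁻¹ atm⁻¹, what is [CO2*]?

KH = 10^(−1.44) = 3.631×10^-2 mol kg⁻¹ atm⁻¹
[CO2*] = KH · pCO2 = 3.631×10^-2 × 595×10^-6 atm = 2.16×10^-5 mol/kg

[CO2*] = 21.6 μmol/kg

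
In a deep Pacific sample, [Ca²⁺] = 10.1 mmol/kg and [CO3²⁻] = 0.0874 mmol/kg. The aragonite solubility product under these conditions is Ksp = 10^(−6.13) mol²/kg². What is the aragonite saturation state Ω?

Ksp = 10^(−6.13) = 7.413×10^-7
Ω = [Ca²⁺][CO3²⁻]/Ksp = (10.1×10^-3)(0.0874×10^-3) / 7.413×10^-7 = 1.19

Ω = 1.19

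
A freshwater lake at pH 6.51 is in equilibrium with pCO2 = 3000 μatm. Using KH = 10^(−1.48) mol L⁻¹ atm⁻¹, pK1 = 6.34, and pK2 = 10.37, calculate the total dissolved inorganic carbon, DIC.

[CO2*] = KH · pCO2 = 10^(−1.48) × 3000×10^-6 = 9.934×10^-5 mol/L
α₀ = 1/(1 + K1/[H⁺] + K1K2/[H⁺]²) = 1/(1 + 10^+0.17 + 10^-3.69) = 0.4033
DIC = [CO2*]/α₀ = 9.934×10^-5 / 0.4033 = 0.246 mmol/L

DIC = 0.246 mmol/L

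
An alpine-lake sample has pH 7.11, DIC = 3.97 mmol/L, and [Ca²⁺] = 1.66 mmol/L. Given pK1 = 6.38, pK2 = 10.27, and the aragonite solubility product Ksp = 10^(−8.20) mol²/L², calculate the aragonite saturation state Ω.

α₂ = 1 / (1 + [H⁺]/K2 + [H⁺]²/(K1K2)) = 1 / (1 + 10^+3.16 + 10^+2.43)
   = 1 / (1 + 1445.4 + 269.15) = 1/1715.6 = 0.0005829
[CO3²⁻] = α₂ × DIC = 0.0005829 × 3.97 = 0.002314 mmol/L = 2.314 μmol/L
Ksp = 10^(−8.20) = 6.310×10^-9
Ω = [Ca²⁺][CO3²⁻]/Ksp = (1.66×10^-3)(2.314×10^-6) / 6.310×10^-9 = 0.609

Ω = 0.609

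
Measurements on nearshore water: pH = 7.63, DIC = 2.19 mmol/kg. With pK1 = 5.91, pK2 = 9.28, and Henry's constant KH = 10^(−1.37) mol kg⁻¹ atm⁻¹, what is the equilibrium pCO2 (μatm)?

α₀ = 1 / (1 + K1/[H⁺] + K1K2/[H⁺]²) = 1 / (1 + 10^+1.72 + 10^+0.07)
   = 1 / (1 + 52.481 + 1.1749) = 1/54.656 = 0.01830
[CO2*] = α₀ × DIC = 0.01830 × 2.19 = 0.04007 mmol/kg
pCO2 = [CO2*]/KH = 4.007×10^-5 / 4.266×10^-2 = 939 μatm

pCO2 = 939 μatm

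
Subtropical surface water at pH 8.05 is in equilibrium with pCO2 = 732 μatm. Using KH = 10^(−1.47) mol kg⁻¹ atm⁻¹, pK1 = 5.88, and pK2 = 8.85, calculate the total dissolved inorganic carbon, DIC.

[CO2*] = KH · pCO2 = 10^(−1.47) × 732×10^-6 = 2.480×10^-5 mol/kg
α₀ = 1/(1 + K1/[H⁺] + K1K2/[H⁺]²) = 1/(1 + 10^+2.17 + 10^+1.37) = 0.005802
DIC = [CO2*]/α₀ = 2.480×10^-5 / 0.005802 = 4.27 mmol/kg

DIC = 4.27 mmol/kg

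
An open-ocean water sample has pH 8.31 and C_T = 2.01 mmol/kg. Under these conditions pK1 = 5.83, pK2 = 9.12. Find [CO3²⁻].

[CO3²⁻] = 0.269 mmol/kg

α₂ = 1 / (1 + [H⁺]/K2 + [H⁺]²/(K1K2)) = 1 / (1 + 10^+0.81 + 10^-1.67)
   = 1 / (1 + 6.4565 + 0.021380) = 1/7.4779 = 0.1337
[CO3²⁻] = α₂ × DIC = 0.1337 × 2.01 = 0.269 mmol/kg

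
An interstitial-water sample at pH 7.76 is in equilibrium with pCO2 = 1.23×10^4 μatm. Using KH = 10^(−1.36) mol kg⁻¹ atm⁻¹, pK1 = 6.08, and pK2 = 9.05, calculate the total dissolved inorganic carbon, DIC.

[CO2*] = KH · pCO2 = 10^(−1.36) × 1.23×10^4×10^-6 = 5.369×10^-4 mol/kg
α₀ = 1/(1 + K1/[H⁺] + K1K2/[H⁺]²) = 1/(1 + 10^+1.68 + 10^+0.39) = 0.01949
DIC = [CO2*]/α₀ = 5.369×10^-4 / 0.01949 = 27.6 mmol/kg

DIC = 27.6 mmol/kg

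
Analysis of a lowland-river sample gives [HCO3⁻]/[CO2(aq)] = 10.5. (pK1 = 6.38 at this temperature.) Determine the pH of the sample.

pH = 7.40

From K1 = [H⁺][HCO3⁻]/[CO2(aq)]:  pH = pK1 + log₁₀([HCO3⁻]/[CO2(aq)])
log₁₀(10.5) = +1.021
pH = 6.38 + (+1.021) = 7.40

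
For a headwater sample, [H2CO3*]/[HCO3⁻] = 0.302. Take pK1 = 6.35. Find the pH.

pH = 6.87

From K1 = [H⁺][HCO3⁻]/[H2CO3*]:  pH = pK1 − log₁₀([H2CO3*]/[HCO3⁻])
log₁₀(0.302) = -0.520
pH = 6.35 − (-0.520) = 6.87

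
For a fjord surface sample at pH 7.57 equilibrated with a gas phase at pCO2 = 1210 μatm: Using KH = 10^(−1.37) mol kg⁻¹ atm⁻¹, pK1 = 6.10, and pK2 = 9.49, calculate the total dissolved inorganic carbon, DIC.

DIC = 1.59 mmol/kg

[CO2*] = KH · pCO2 = 10^(−1.37) × 1210×10^-6 = 5.162×10^-5 mol/kg
α₀ = 1/(1 + K1/[H⁺] + K1K2/[H⁺]²) = 1/(1 + 10^+1.47 + 10^-0.45) = 0.03240
DIC = [CO2*]/α₀ = 5.162×10^-5 / 0.03240 = 1.59 mmol/kg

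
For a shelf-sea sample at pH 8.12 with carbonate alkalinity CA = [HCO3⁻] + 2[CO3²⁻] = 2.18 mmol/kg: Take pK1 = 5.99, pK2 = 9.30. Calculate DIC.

DIC = 2.07 mmol/kg

CA = [HCO3⁻] + 2[CO3²⁻] = (α₁ + 2α₂)·DIC
At pH 8.12: [H⁺]/K1 = 10^-2.13 = 0.0074131, K2/[H⁺] = 10^-1.18 = 0.066069
α₁ = 1/(1 + 0.0074131 + 0.066069) = 1/1.0735 = 0.9315; α₂ = α₁·K2/[H⁺] = 0.06155
α₁ + 2α₂ = 1.0546
DIC = CA / (α₁ + 2α₂) = 2.18 / 1.0546 = 2.07 mmol/kg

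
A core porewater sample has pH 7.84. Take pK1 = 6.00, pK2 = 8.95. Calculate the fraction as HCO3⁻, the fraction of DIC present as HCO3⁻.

α₁ = 0.916

α₁ = 1 / (1 + [H⁺]/K1 + K2/[H⁺]) = 1 / (1 + 10^-1.84 + 10^-1.11)
   = 1 / (1 + 0.014454 + 0.077625) = 1/1.0921 = 0.9157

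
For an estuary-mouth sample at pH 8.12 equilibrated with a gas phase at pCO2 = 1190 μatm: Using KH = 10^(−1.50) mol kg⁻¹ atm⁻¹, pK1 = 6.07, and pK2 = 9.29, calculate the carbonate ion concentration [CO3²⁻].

[CO3²⁻] = 0.285 mmol/kg

[CO2*] = KH · pCO2 = 10^(−1.50) × 1190×10^-6 = 3.763×10^-5 mol/kg
α₀ = 1/(1 + K1/[H⁺] + K1K2/[H⁺]²) = 1/(1 + 10^+2.05 + 10^+0.88) = 0.008279
DIC = [CO2*]/α₀ = 3.763×10^-5 / 0.008279 = 4.545 mmol/kg
[CO3²⁻] = α₂·DIC; α₂ = 0.06280, so [CO3²⁻] = 0.06280 × 4.545 = 0.285 mmol/kg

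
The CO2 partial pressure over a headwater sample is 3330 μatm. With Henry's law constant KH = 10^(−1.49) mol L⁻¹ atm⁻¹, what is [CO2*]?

KH = 10^(−1.49) = 3.236×10^-2 mol L⁻¹ atm⁻¹
[CO2*] = KH · pCO2 = 3.236×10^-2 × 3330×10^-6 atm = 1.08×10^-4 mol/L

[CO2*] = 108 μmol/L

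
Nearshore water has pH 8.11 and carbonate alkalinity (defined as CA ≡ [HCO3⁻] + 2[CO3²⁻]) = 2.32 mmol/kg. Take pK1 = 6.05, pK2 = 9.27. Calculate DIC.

DIC = 2.20 mmol/kg

CA = [HCO3⁻] + 2[CO3²⁻] = (α₁ + 2α₂)·DIC
At pH 8.11: [H⁺]/K1 = 10^-2.06 = 0.0087096, K2/[H⁺] = 10^-1.16 = 0.069183
α₁ = 1/(1 + 0.0087096 + 0.069183) = 1/1.0779 = 0.9277; α₂ = α₁·K2/[H⁺] = 0.06418
α₁ + 2α₂ = 1.0561
DIC = CA / (α₁ + 2α₂) = 2.32 / 1.0561 = 2.20 mmol/kg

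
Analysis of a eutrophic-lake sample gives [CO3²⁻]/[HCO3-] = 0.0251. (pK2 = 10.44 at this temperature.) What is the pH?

pH = 8.84

From K2 = [H⁺][CO3²⁻]/[HCO3-]:  pH = pK2 + log₁₀([CO3²⁻]/[HCO3-])
log₁₀(0.0251) = -1.600
pH = 10.44 + (-1.600) = 8.84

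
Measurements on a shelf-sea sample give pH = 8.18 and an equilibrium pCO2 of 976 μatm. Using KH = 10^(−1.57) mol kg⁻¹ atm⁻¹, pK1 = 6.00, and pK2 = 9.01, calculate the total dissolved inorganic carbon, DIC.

[CO2*] = KH · pCO2 = 10^(−1.57) × 976×10^-6 = 2.627×10^-5 mol/kg
α₀ = 1/(1 + K1/[H⁺] + K1K2/[H⁺]²) = 1/(1 + 10^+2.18 + 10^+1.35) = 0.005723
DIC = [CO2*]/α₀ = 2.627×10^-5 / 0.005723 = 4.59 mmol/kg

DIC = 4.59 mmol/kg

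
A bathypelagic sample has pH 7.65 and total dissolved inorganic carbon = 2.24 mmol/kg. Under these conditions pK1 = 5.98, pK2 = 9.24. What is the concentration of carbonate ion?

α₂ = 1 / (1 + [H⁺]/K2 + [H⁺]²/(K1K2)) = 1 / (1 + 10^+1.59 + 10^-0.08)
   = 1 / (1 + 38.905 + 0.83176) = 1/40.736 = 0.02455
[CO3²⁻] = α₂ × DIC = 0.02455 × 2.24 = 0.0550 mmol/kg

[CO3²⁻] = 0.0550 mmol/kg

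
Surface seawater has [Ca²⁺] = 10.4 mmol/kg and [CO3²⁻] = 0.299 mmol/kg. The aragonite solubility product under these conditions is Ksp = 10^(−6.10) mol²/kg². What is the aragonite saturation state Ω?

Ksp = 10^(−6.10) = 7.943×10^-7
Ω = [Ca²⁺][CO3²⁻]/Ksp = (10.4×10^-3)(0.299×10^-3) / 7.943×10^-7 = 3.91

Ω = 3.91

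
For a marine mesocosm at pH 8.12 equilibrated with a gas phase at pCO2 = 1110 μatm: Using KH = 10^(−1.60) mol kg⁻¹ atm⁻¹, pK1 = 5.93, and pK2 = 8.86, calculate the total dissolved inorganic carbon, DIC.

[CO2*] = KH · pCO2 = 10^(−1.60) × 1110×10^-6 = 2.788×10^-5 mol/kg
α₀ = 1/(1 + K1/[H⁺] + K1K2/[H⁺]²) = 1/(1 + 10^+2.19 + 10^+1.45) = 0.005433
DIC = [CO2*]/α₀ = 2.788×10^-5 / 0.005433 = 5.13 mmol/kg

DIC = 5.13 mmol/kg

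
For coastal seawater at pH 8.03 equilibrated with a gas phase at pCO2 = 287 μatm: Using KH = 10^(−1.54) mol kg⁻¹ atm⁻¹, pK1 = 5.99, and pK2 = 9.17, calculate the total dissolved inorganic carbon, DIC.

[CO2*] = KH · pCO2 = 10^(−1.54) × 287×10^-6 = 8.277×10^-6 mol/kg
α₀ = 1/(1 + K1/[H⁺] + K1K2/[H⁺]²) = 1/(1 + 10^+2.04 + 10^+0.90) = 0.008432
DIC = [CO2*]/α₀ = 8.277×10^-6 / 0.008432 = 0.982 mmol/kg

DIC = 0.982 mmol/kg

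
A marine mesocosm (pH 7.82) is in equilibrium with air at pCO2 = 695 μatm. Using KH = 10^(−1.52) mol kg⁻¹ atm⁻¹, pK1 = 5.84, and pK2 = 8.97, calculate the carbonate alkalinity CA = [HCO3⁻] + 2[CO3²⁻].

[CO2*] = KH · pCO2 = 10^(−1.52) × 695×10^-6 = 2.099×10^-5 mol/kg
α₀ = 1/(1 + K1/[H⁺] + K1K2/[H⁺]²) = 1/(1 + 10^+1.98 + 10^+0.83) = 0.009684
DIC = [CO2*]/α₀ = 2.099×10^-5 / 0.009684 = 2.167 mmol/kg
CA = (α₁ + 2α₂)·DIC = (0.9248 + 2×0.06547) × 2.167 = 2.29 mmol/kg

CA = 2.29 mmol/kg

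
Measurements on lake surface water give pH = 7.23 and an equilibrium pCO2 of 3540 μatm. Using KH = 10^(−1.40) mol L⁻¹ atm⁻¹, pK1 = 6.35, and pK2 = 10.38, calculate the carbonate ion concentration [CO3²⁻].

[CO3²⁻] = 0.757 μmol/L

[CO2*] = KH · pCO2 = 10^(−1.40) × 3540×10^-6 = 1.409×10^-4 mol/L
α₀ = 1/(1 + K1/[H⁺] + K1K2/[H⁺]²) = 1/(1 + 10^+0.88 + 10^-2.27) = 0.1164
DIC = [CO2*]/α₀ = 1.409×10^-4 / 0.1164 = 1.211 mmol/L
[CO3²⁻] = α₂·DIC; α₂ = 0.0006251, so [CO3²⁻] = 0.0006251 × 1.211 = 0.000757 mmol/L = 0.757 μmol/L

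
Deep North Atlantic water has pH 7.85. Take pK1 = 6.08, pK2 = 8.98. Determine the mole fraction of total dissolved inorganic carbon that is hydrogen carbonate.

α₁ = 1 / (1 + [H⁺]/K1 + K2/[H⁺]) = 1 / (1 + 10^-1.77 + 10^-1.13)
   = 1 / (1 + 0.016982 + 0.074131) = 1/1.0911 = 0.9165

α₁ = 0.916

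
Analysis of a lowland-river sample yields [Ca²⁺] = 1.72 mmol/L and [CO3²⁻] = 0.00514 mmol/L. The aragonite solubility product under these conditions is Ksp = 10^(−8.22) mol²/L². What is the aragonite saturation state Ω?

Ksp = 10^(−8.22) = 6.026×10^-9
Ω = [Ca²⁺][CO3²⁻]/Ksp = (1.72×10^-3)(0.00514×10^-3) / 6.026×10^-9 = 1.47

Ω = 1.47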